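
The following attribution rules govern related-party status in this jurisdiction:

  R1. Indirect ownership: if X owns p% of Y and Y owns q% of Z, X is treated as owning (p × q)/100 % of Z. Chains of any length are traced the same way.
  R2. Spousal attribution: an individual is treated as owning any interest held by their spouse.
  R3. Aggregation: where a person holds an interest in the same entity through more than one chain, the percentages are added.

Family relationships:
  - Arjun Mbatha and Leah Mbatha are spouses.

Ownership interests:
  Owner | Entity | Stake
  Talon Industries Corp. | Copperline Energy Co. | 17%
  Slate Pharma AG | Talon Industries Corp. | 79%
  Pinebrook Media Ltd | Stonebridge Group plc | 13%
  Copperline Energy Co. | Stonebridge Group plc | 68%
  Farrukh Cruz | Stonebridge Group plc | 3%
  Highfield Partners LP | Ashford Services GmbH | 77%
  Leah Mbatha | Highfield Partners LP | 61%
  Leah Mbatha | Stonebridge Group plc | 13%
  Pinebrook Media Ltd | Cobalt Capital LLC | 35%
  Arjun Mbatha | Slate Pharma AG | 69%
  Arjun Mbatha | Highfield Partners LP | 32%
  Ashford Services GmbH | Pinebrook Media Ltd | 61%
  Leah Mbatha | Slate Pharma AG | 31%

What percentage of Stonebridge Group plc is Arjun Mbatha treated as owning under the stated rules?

By spousal attribution (R2), Arjun Mbatha is treated as also owning Leah Mbatha's interest in Highfield Partners LP, giving 32% + 61% = 93%.
By spousal attribution (R2), Arjun Mbatha is treated as also owning Leah Mbatha's interest in Slate Pharma AG, giving 69% + 31% = 100%.
By spousal attribution (R2), Arjun Mbatha is treated as owning Leah Mbatha's 13% interest in Stonebridge Group plc.
Chain via Highfield Partners LP → Ashford Services GmbH → Pinebrook Media Ltd (R1): 93% × 77% × 61% × 13% = 5.678673% of Stonebridge Group plc.
Chain via Slate Pharma AG → Talon Industries Corp. → Copperline Energy Co. (R1): 100% × 79% × 17% × 68% = 9.1324% of Stonebridge Group plc.
Direct interest in Stonebridge Group plc: 13%.
Aggregating (R3): 5.678673% + 9.1324% + 13% = 27.811073%.

27.811073%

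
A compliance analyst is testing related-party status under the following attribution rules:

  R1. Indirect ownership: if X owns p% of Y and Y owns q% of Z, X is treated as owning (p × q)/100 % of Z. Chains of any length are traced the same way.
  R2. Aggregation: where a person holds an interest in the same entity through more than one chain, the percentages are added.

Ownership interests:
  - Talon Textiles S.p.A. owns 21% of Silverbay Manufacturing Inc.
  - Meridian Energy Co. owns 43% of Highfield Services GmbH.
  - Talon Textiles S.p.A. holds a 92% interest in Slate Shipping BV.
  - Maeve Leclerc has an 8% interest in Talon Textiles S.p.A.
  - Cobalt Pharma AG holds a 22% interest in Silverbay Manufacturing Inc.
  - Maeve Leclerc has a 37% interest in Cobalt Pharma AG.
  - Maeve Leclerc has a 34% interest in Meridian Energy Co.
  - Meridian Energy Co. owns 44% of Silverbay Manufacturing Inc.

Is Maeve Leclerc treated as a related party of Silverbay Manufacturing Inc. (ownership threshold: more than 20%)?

Chain via Meridian Energy Co. (R1): 34% × 44% = 14.96% of Silverbay Manufacturing Inc.
Chain via Talon Textiles S.p.A. (R1): 8% × 21% = 1.68% of Silverbay Manufacturing Inc.
Chain via Cobalt Pharma AG (R1): 37% × 22% = 8.14% of Silverbay Manufacturing Inc.
Aggregating (R2): 14.96% + 1.68% + 8.14% = 24.78%.
24.78% exceeds the 20% threshold, so Maeve is a related party to Silverbay Manufacturing Inc.

Yes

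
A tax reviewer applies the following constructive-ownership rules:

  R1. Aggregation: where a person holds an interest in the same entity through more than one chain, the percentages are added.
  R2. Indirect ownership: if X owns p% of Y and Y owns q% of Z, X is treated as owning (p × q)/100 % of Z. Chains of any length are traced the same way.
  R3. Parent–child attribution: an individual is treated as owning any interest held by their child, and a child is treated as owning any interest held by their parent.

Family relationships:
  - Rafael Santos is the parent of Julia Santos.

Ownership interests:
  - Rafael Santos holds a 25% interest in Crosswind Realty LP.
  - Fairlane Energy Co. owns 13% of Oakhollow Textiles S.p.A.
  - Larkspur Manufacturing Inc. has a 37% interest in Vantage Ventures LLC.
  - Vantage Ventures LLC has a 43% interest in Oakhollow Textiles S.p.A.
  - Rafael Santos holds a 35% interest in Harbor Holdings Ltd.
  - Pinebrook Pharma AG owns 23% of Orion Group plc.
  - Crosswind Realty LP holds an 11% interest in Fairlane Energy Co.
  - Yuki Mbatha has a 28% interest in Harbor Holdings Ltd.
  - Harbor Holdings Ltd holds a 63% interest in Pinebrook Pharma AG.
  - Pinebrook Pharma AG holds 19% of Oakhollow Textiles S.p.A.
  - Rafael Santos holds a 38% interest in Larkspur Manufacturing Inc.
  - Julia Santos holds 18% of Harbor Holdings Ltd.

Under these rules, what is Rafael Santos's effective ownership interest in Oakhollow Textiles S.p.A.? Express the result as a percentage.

By parent–child attribution (R3), Rafael Santos is treated as also owning Julia Santos's interest in Harbor Holdings Ltd, giving 35% + 18% = 53%.
Chain via Larkspur Manufacturing Inc. → Vantage Ventures LLC (R2): 38% × 37% × 43% = 6.0458% of Oakhollow Textiles S.p.A.
Chain via Harbor Holdings Ltd → Pinebrook Pharma AG (R2): 53% × 63% × 19% = 6.3441% of Oakhollow Textiles S.p.A.
Chain via Crosswind Realty LP → Fairlane Energy Co. (R2): 25% × 11% × 13% = 0.3575% of Oakhollow Textiles S.p.A.
Aggregating (R1): 6.0458% + 6.3441% + 0.3575% = 12.7474%.

12.7474%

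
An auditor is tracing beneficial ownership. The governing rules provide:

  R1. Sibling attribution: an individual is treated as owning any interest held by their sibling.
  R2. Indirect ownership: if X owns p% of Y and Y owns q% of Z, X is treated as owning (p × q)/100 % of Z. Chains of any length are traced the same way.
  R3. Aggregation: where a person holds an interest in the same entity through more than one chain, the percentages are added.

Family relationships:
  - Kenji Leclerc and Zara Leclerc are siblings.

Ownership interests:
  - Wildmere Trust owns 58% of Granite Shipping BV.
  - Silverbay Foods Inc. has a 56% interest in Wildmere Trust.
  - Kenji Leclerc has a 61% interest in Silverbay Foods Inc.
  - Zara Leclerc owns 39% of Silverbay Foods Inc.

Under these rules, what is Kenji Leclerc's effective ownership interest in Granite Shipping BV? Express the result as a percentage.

32.48%

By sibling attribution (R1), Kenji Leclerc is treated as also owning Zara Leclerc's interest in Silverbay Foods Inc, giving 61% + 39% = 100%.
Chain via Silverbay Foods Inc. → Wildmere Trust (R2): 100% × 56% × 58% = 32.48% of Granite Shipping BV.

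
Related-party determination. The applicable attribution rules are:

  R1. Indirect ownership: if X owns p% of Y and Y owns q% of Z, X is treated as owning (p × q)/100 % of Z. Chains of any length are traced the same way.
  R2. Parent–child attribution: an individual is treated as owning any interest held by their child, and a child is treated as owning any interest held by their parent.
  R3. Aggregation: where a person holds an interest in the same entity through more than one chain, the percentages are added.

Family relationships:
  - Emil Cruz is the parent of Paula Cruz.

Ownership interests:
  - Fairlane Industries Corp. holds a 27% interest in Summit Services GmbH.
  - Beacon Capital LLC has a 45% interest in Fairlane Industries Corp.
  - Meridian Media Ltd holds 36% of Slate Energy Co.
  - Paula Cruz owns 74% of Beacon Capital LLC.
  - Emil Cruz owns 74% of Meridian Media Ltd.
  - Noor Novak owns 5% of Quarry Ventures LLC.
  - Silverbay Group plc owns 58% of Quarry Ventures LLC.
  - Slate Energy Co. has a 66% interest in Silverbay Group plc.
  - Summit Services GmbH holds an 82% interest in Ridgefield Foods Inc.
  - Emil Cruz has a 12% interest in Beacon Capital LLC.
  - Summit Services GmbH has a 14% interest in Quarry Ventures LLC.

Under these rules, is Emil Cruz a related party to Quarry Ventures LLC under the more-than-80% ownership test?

No

By parent–child attribution (R2), Emil Cruz is treated as also owning Paula Cruz's interest in Beacon Capital LLC, giving 12% + 74% = 86%.
Chain via Meridian Media Ltd → Slate Energy Co. → Silverbay Group plc (R1): 74% × 36% × 66% × 58% = 10.197792% of Quarry Ventures LLC.
Chain via Beacon Capital LLC → Fairlane Industries Corp. → Summit Services GmbH (R1): 86% × 45% × 27% × 14% = 1.46286% of Quarry Ventures LLC.
Aggregating (R3): 10.197792% + 1.46286% = 11.660652%.
11.660652% does not exceed the 80% threshold, so Emil is not a related party to Quarry Ventures LLC.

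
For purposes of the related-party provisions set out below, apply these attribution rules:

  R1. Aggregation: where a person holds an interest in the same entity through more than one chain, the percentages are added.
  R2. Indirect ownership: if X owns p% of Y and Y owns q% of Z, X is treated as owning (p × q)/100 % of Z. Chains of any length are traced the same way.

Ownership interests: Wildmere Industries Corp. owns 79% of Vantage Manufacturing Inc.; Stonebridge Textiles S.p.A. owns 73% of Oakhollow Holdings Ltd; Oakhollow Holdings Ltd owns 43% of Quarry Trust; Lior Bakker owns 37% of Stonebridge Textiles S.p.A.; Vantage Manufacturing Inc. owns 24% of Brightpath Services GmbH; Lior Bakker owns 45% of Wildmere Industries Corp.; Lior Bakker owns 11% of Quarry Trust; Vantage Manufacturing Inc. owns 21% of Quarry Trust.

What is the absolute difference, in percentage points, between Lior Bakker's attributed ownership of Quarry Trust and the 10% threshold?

Chain via Wildmere Industries Corp. → Vantage Manufacturing Inc. (R2): 45% × 79% × 21% = 7.4655% of Quarry Trust.
Chain via Stonebridge Textiles S.p.A. → Oakhollow Holdings Ltd (R2): 37% × 73% × 43% = 11.6143% of Quarry Trust.
Direct interest in Quarry Trust: 11%.
Aggregating (R1): 7.4655% + 11.6143% + 11% = 30.0798%.
30.0798% exceeds the 10% threshold by 20.0798 percentage points.

20.0798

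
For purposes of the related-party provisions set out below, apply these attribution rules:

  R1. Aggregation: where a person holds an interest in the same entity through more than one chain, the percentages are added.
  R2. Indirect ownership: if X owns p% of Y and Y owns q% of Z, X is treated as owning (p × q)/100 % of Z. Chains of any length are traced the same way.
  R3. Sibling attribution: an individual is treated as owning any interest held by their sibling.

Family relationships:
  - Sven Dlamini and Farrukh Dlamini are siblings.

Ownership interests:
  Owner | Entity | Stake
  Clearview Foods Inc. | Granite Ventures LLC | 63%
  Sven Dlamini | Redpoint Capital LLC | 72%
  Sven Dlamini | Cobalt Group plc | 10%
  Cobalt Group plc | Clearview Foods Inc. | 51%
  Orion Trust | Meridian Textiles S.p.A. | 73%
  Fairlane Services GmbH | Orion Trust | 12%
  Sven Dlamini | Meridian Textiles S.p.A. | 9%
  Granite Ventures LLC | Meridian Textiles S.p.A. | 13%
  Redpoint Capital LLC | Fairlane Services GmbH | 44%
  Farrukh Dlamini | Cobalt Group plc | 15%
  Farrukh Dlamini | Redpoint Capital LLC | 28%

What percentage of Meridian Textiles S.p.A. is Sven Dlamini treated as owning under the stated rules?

13.898625%

By sibling attribution (R3), Sven Dlamini is treated as also owning Farrukh Dlamini's interest in Cobalt Group plc, giving 10% + 15% = 25%.
By sibling attribution (R3), Sven Dlamini is treated as also owning Farrukh Dlamini's interest in Redpoint Capital LLC, giving 72% + 28% = 100%.
Chain via Cobalt Group plc → Clearview Foods Inc. → Granite Ventures LLC (R2): 25% × 51% × 63% × 13% = 1.044225% of Meridian Textiles S.p.A.
Chain via Redpoint Capital LLC → Fairlane Services GmbH → Orion Trust (R2): 100% × 44% × 12% × 73% = 3.8544% of Meridian Textiles S.p.A.
Direct interest in Meridian Textiles S.p.A: 9%.
Aggregating (R1): 1.044225% + 3.8544% + 9% = 13.898625%.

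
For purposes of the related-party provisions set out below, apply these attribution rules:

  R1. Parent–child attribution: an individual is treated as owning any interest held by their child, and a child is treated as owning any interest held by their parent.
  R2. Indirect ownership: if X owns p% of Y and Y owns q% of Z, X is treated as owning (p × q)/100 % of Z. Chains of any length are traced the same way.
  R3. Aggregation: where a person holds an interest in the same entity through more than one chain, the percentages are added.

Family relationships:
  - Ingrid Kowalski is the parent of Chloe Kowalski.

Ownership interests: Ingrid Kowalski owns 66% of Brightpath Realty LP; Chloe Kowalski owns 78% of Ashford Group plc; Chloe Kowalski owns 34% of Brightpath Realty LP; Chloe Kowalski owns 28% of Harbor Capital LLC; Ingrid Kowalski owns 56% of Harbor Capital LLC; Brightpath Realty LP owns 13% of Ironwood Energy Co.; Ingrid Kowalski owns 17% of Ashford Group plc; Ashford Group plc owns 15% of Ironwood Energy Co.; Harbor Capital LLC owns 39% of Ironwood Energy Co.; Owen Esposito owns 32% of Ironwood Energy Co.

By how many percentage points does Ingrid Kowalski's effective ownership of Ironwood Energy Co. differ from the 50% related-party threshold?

10.01

By parent–child attribution (R1), Ingrid Kowalski is treated as also owning Chloe Kowalski's interest in Ashford Group plc, giving 17% + 78% = 95%.
By parent–child attribution (R1), Ingrid Kowalski is treated as also owning Chloe Kowalski's interest in Brightpath Realty LP, giving 66% + 34% = 100%.
By parent–child attribution (R1), Ingrid Kowalski is treated as also owning Chloe Kowalski's interest in Harbor Capital LLC, giving 56% + 28% = 84%.
Chain via Ashford Group plc (R2): 95% × 15% = 14.25% of Ironwood Energy Co.
Chain via Brightpath Realty LP (R2): 100% × 13% = 13% of Ironwood Energy Co.
Chain via Harbor Capital LLC (R2): 84% × 39% = 32.76% of Ironwood Energy Co.
Aggregating (R3): 14.25% + 13% + 32.76% = 60.01%.
60.01% exceeds the 50% threshold by 10.01 percentage points.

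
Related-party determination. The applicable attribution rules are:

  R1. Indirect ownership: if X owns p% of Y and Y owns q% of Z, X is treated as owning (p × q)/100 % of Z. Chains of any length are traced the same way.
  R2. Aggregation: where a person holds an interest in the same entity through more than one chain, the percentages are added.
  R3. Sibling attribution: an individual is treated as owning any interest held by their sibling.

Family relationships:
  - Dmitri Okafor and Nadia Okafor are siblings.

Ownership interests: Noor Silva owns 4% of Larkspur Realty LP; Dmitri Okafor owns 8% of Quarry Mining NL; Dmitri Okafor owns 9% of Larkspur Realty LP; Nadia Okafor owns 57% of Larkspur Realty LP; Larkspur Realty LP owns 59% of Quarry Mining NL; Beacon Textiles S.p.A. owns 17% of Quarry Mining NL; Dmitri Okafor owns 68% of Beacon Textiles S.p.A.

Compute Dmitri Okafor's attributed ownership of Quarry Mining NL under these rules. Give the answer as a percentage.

By sibling attribution (R3), Dmitri Okafor is treated as also owning Nadia Okafor's interest in Larkspur Realty LP, giving 9% + 57% = 66%.
Chain via Larkspur Realty LP (R1): 66% × 59% = 38.94% of Quarry Mining NL.
Chain via Beacon Textiles S.p.A. (R1): 68% × 17% = 11.56% of Quarry Mining NL.
Direct interest in Quarry Mining NL: 8%.
Aggregating (R2): 38.94% + 11.56% + 8% = 58.5%.

58.5%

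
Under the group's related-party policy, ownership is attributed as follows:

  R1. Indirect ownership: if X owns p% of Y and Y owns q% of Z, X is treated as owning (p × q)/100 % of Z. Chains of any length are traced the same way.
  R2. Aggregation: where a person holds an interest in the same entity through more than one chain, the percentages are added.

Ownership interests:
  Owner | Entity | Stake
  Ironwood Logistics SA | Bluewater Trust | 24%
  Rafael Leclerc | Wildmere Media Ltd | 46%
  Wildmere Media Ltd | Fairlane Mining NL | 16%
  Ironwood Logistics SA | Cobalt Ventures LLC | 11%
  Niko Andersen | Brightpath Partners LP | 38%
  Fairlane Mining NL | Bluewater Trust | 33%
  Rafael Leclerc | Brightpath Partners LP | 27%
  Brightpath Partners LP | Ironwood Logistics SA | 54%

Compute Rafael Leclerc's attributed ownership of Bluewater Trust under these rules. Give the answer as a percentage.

5.928%

Chain via Wildmere Media Ltd → Fairlane Mining NL (R1): 46% × 16% × 33% = 2.4288% of Bluewater Trust.
Chain via Brightpath Partners LP → Ironwood Logistics SA (R1): 27% × 54% × 24% = 3.4992% of Bluewater Trust.
Aggregating (R2): 2.4288% + 3.4992% = 5.928%.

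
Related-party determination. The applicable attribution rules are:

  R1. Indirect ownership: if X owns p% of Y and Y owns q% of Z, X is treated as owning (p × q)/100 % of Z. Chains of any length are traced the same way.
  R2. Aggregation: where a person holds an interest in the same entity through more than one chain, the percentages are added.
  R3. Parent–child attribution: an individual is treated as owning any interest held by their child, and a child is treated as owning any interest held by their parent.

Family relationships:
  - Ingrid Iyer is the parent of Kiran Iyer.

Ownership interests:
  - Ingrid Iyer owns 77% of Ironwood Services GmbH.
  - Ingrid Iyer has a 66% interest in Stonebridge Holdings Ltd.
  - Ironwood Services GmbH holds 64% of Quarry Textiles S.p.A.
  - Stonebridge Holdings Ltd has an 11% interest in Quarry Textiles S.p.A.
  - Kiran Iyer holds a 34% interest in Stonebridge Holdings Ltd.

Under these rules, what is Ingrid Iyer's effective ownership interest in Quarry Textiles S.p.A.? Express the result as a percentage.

60.28%

By parent–child attribution (R3), Ingrid Iyer is treated as also owning Kiran Iyer's interest in Stonebridge Holdings Ltd, giving 66% + 34% = 100%.
Chain via Ironwood Services GmbH (R1): 77% × 64% = 49.28% of Quarry Textiles S.p.A.
Chain via Stonebridge Holdings Ltd (R1): 100% × 11% = 11% of Quarry Textiles S.p.A.
Aggregating (R2): 49.28% + 11% = 60.28%.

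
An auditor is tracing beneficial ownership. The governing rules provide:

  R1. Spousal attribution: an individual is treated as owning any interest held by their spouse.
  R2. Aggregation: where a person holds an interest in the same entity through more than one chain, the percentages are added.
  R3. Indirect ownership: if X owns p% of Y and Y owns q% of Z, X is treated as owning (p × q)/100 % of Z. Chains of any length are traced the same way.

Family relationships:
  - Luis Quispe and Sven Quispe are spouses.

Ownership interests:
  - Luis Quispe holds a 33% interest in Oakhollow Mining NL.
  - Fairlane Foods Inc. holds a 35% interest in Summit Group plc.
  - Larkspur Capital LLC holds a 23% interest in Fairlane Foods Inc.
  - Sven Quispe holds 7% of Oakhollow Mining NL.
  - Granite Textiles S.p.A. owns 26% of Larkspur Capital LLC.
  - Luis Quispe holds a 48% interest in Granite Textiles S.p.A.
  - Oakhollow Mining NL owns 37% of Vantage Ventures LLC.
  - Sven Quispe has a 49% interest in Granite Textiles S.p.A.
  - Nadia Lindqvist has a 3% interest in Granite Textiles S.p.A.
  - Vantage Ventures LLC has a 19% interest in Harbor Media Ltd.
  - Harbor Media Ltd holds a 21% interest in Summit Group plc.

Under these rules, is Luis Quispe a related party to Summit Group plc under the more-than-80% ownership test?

By spousal attribution (R1), Luis Quispe is treated as also owning Sven Quispe's interest in Granite Textiles S.p.A, giving 48% + 49% = 97%.
By spousal attribution (R1), Luis Quispe is treated as also owning Sven Quispe's interest in Oakhollow Mining NL, giving 33% + 7% = 40%.
Chain via Granite Textiles S.p.A. → Larkspur Capital LLC → Fairlane Foods Inc. (R3): 97% × 26% × 23% × 35% = 2.03021% of Summit Group plc.
Chain via Oakhollow Mining NL → Vantage Ventures LLC → Harbor Media Ltd (R3): 40% × 37% × 19% × 21% = 0.59052% of Summit Group plc.
Aggregating (R2): 2.03021% + 0.59052% = 2.62073%.
2.62073% does not exceed the 80% threshold, so Luis is not a related party to Summit Group plc.

No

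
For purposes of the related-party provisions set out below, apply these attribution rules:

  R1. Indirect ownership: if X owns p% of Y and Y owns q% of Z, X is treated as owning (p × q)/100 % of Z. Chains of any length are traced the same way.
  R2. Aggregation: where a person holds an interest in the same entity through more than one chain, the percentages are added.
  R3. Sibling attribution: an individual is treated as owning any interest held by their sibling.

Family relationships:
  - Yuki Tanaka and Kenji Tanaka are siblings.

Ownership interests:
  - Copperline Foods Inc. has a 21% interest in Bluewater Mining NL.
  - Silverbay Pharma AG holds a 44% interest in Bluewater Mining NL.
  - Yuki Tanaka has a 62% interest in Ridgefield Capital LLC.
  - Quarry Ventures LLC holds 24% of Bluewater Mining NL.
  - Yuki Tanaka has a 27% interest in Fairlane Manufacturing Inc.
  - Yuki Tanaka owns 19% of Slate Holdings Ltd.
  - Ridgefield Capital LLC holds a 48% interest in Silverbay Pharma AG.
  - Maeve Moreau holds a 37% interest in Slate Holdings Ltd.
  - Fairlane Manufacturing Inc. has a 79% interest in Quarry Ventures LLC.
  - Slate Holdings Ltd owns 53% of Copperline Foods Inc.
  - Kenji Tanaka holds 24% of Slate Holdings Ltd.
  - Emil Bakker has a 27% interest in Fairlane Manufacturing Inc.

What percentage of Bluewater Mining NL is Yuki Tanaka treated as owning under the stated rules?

22.9995%

By sibling attribution (R3), Yuki Tanaka is treated as also owning Kenji Tanaka's interest in Slate Holdings Ltd, giving 19% + 24% = 43%.
Chain via Fairlane Manufacturing Inc. → Quarry Ventures LLC (R1): 27% × 79% × 24% = 5.1192% of Bluewater Mining NL.
Chain via Ridgefield Capital LLC → Silverbay Pharma AG (R1): 62% × 48% × 44% = 13.0944% of Bluewater Mining NL.
Chain via Slate Holdings Ltd → Copperline Foods Inc. (R1): 43% × 53% × 21% = 4.7859% of Bluewater Mining NL.
Aggregating (R2): 5.1192% + 13.0944% + 4.7859% = 22.9995%.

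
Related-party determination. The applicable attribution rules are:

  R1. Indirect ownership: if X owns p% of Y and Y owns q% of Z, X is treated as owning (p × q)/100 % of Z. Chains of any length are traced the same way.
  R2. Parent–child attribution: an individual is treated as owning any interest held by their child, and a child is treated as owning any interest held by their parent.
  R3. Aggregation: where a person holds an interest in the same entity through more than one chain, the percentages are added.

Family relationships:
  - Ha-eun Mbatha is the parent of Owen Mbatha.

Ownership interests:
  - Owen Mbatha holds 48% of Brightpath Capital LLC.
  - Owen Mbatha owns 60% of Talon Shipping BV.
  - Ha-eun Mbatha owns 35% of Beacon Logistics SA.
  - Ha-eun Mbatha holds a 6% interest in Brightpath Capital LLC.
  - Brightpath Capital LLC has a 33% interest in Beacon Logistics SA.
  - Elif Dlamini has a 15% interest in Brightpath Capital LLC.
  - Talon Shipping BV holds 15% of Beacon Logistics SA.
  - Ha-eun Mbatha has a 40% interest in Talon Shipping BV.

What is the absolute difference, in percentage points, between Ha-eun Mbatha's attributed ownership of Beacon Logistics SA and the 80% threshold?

12.18

By parent–child attribution (R2), Ha-eun Mbatha is treated as also owning Owen Mbatha's interest in Brightpath Capital LLC, giving 6% + 48% = 54%.
By parent–child attribution (R2), Ha-eun Mbatha is treated as also owning Owen Mbatha's interest in Talon Shipping BV, giving 40% + 60% = 100%.
Chain via Brightpath Capital LLC (R1): 54% × 33% = 17.82% of Beacon Logistics SA.
Chain via Talon Shipping BV (R1): 100% × 15% = 15% of Beacon Logistics SA.
Direct interest in Beacon Logistics SA: 35%.
Aggregating (R3): 17.82% + 15% + 35% = 67.82%.
67.82% falls short of the 80% threshold by 12.18 percentage points.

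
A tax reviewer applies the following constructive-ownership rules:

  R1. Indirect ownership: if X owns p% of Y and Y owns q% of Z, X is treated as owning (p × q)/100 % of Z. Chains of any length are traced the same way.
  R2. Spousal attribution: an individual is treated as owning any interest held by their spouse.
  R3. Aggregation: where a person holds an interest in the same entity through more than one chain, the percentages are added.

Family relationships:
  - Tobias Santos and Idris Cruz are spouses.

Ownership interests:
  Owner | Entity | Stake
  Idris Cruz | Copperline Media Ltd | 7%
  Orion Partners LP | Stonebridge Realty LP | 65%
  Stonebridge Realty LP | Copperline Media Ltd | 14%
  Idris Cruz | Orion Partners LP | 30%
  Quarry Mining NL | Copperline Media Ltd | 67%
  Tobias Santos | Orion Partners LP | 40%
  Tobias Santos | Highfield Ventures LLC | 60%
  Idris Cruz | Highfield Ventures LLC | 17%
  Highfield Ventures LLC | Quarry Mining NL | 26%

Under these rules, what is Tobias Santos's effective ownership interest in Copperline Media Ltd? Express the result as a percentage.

By spousal attribution (R2), Tobias Santos is treated as also owning Idris Cruz's interest in Orion Partners LP, giving 40% + 30% = 70%.
By spousal attribution (R2), Tobias Santos is treated as also owning Idris Cruz's interest in Highfield Ventures LLC, giving 60% + 17% = 77%.
By spousal attribution (R2), Tobias Santos is treated as owning Idris Cruz's 7% interest in Copperline Media Ltd.
Chain via Orion Partners LP → Stonebridge Realty LP (R1): 70% × 65% × 14% = 6.37% of Copperline Media Ltd.
Chain via Highfield Ventures LLC → Quarry Mining NL (R1): 77% × 26% × 67% = 13.4134% of Copperline Media Ltd.
Direct interest in Copperline Media Ltd: 7%.
Aggregating (R3): 6.37% + 13.4134% + 7% = 26.7834%.

26.7834%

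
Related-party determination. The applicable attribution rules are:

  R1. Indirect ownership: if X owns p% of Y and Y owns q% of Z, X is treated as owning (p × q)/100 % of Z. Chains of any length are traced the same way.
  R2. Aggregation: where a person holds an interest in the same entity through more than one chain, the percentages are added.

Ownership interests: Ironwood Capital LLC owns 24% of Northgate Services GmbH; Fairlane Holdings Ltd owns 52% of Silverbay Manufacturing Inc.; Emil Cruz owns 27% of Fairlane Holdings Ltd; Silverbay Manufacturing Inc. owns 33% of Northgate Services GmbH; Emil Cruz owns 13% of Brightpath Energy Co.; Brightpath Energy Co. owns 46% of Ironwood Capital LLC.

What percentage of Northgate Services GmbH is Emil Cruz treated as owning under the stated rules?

Chain via Brightpath Energy Co. → Ironwood Capital LLC (R1): 13% × 46% × 24% = 1.4352% of Northgate Services GmbH.
Chain via Fairlane Holdings Ltd → Silverbay Manufacturing Inc. (R1): 27% × 52% × 33% = 4.6332% of Northgate Services GmbH.
Aggregating (R2): 1.4352% + 4.6332% = 6.0684%.

6.0684%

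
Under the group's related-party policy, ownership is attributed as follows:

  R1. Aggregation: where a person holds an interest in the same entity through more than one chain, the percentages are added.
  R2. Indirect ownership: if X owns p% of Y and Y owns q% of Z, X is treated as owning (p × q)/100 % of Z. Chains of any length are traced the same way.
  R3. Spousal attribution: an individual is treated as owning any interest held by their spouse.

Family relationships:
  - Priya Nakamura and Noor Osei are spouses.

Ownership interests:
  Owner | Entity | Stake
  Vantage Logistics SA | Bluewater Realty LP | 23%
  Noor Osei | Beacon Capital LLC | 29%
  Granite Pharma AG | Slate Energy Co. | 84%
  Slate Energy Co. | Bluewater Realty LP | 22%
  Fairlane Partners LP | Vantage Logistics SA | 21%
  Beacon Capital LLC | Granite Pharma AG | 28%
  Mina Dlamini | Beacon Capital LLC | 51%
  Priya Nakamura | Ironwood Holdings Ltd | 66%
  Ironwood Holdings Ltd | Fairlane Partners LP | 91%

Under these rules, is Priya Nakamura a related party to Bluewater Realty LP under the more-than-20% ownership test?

By spousal attribution (R3), Priya Nakamura is treated as owning Noor Osei's 29% interest in Beacon Capital LLC.
Chain via Ironwood Holdings Ltd → Fairlane Partners LP → Vantage Logistics SA (R2): 66% × 91% × 21% × 23% = 2.900898% of Bluewater Realty LP.
Chain via Beacon Capital LLC → Granite Pharma AG → Slate Energy Co. (R2): 29% × 28% × 84% × 22% = 1.500576% of Bluewater Realty LP.
Aggregating (R1): 2.900898% + 1.500576% = 4.401474%.
4.401474% does not exceed the 20% threshold, so Priya is not a related party to Bluewater Realty LP.

No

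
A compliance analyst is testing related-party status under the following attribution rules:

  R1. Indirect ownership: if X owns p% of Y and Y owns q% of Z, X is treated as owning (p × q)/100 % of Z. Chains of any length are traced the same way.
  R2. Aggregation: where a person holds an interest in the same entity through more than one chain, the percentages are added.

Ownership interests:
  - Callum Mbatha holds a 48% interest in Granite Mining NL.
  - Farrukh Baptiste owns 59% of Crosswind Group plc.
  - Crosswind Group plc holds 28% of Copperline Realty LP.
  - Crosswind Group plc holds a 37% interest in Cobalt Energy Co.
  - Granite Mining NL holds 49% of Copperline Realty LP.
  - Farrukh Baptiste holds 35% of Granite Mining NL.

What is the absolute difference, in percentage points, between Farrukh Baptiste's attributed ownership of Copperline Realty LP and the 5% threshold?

28.67

Chain via Granite Mining NL (R1): 35% × 49% = 17.15% of Copperline Realty LP.
Chain via Crosswind Group plc (R1): 59% × 28% = 16.52% of Copperline Realty LP.
Aggregating (R2): 17.15% + 16.52% = 33.67%.
33.67% exceeds the 5% threshold by 28.67 percentage points.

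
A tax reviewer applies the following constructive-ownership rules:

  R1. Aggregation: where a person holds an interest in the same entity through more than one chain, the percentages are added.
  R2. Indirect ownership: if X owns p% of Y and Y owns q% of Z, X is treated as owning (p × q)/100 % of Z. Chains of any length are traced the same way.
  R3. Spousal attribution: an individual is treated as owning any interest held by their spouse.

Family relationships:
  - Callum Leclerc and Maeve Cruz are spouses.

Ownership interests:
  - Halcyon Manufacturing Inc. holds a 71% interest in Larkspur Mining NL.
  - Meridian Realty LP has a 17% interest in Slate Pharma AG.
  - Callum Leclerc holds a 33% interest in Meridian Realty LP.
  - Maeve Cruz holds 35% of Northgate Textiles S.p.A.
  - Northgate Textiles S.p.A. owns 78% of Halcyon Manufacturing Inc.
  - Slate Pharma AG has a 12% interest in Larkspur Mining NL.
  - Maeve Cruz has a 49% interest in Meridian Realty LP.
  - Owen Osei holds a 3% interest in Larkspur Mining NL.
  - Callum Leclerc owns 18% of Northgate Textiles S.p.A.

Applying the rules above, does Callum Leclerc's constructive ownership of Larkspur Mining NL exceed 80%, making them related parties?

By spousal attribution (R3), Callum Leclerc is treated as also owning Maeve Cruz's interest in Northgate Textiles S.p.A, giving 18% + 35% = 53%.
By spousal attribution (R3), Callum Leclerc is treated as also owning Maeve Cruz's interest in Meridian Realty LP, giving 33% + 49% = 82%.
Chain via Northgate Textiles S.p.A. → Halcyon Manufacturing Inc. (R2): 53% × 78% × 71% = 29.3514% of Larkspur Mining NL.
Chain via Meridian Realty LP → Slate Pharma AG (R2): 82% × 17% × 12% = 1.6728% of Larkspur Mining NL.
Aggregating (R1): 29.3514% + 1.6728% = 31.0242%.
31.0242% does not exceed the 80% threshold, so Callum is not a related party to Larkspur Mining NL.

No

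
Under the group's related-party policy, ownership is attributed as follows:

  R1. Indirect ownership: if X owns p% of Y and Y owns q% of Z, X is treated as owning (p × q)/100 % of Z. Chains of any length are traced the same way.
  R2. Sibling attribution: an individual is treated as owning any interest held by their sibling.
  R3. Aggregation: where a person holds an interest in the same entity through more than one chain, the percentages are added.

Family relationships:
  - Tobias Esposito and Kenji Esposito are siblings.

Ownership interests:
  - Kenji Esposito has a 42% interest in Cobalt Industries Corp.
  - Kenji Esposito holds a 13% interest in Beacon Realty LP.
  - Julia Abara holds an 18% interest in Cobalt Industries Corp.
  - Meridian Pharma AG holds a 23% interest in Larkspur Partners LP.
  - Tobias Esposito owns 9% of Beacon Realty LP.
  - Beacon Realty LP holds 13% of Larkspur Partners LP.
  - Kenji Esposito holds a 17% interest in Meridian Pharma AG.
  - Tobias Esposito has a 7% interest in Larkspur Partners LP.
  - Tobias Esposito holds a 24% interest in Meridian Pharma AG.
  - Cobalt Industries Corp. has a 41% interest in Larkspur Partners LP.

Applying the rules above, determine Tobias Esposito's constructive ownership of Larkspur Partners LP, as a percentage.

By sibling attribution (R2), Tobias Esposito is treated as also owning Kenji Esposito's interest in Meridian Pharma AG, giving 24% + 17% = 41%.
By sibling attribution (R2), Tobias Esposito is treated as also owning Kenji Esposito's interest in Beacon Realty LP, giving 9% + 13% = 22%.
By sibling attribution (R2), Tobias Esposito is treated as owning Kenji Esposito's 42% interest in Cobalt Industries Corp.
Chain via Meridian Pharma AG (R1): 41% × 23% = 9.43% of Larkspur Partners LP.
Chain via Beacon Realty LP (R1): 22% × 13% = 2.86% of Larkspur Partners LP.
Direct interest in Larkspur Partners LP: 7%.
Chain via Cobalt Industries Corp. (R1): 42% × 41% = 17.22% of Larkspur Partners LP.
Aggregating (R3): 9.43% + 2.86% + 7% + 17.22% = 36.51%.

36.51%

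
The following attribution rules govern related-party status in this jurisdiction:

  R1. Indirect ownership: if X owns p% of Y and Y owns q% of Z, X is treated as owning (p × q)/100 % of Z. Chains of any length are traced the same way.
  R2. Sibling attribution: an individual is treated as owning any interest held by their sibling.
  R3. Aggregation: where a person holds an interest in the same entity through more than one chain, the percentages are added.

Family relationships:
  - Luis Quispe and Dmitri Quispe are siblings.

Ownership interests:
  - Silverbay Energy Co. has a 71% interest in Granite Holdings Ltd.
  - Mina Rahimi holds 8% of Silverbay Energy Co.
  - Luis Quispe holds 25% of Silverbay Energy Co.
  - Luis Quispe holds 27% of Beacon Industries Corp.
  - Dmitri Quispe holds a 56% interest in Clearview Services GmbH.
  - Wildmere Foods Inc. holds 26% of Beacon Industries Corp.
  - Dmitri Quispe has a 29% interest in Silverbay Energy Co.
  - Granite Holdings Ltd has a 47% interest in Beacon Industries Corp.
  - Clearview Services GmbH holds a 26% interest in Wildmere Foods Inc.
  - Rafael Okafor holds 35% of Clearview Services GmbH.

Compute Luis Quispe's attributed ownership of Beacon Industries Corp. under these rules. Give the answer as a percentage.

48.8054%

By sibling attribution (R2), Luis Quispe is treated as also owning Dmitri Quispe's interest in Silverbay Energy Co, giving 25% + 29% = 54%.
By sibling attribution (R2), Luis Quispe is treated as owning Dmitri Quispe's 56% interest in Clearview Services GmbH.
Chain via Silverbay Energy Co. → Granite Holdings Ltd (R1): 54% × 71% × 47% = 18.0198% of Beacon Industries Corp.
Direct interest in Beacon Industries Corp: 27%.
Chain via Clearview Services GmbH → Wildmere Foods Inc. (R1): 56% × 26% × 26% = 3.7856% of Beacon Industries Corp.
Aggregating (R3): 18.0198% + 27% + 3.7856% = 48.8054%.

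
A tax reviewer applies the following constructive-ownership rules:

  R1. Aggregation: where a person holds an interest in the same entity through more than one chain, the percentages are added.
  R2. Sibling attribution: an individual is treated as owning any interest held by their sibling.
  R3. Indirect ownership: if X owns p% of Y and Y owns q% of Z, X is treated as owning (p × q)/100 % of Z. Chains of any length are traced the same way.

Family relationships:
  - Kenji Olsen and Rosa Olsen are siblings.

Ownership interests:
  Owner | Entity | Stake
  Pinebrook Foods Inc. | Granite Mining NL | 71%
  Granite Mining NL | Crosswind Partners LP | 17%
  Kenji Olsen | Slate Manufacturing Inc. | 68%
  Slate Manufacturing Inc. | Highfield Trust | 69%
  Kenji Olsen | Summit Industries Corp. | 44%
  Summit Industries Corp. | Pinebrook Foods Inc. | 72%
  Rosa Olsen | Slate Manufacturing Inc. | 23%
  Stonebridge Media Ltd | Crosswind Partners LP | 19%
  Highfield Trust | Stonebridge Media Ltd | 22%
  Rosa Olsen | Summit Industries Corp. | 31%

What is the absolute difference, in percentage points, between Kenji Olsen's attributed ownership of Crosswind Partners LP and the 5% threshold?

4.142422

By sibling attribution (R2), Kenji Olsen is treated as also owning Rosa Olsen's interest in Summit Industries Corp, giving 44% + 31% = 75%.
By sibling attribution (R2), Kenji Olsen is treated as also owning Rosa Olsen's interest in Slate Manufacturing Inc, giving 68% + 23% = 91%.
Chain via Summit Industries Corp. → Pinebrook Foods Inc. → Granite Mining NL (R3): 75% × 72% × 71% × 17% = 6.5178% of Crosswind Partners LP.
Chain via Slate Manufacturing Inc. → Highfield Trust → Stonebridge Media Ltd (R3): 91% × 69% × 22% × 19% = 2.624622% of Crosswind Partners LP.
Aggregating (R1): 6.5178% + 2.624622% = 9.142422%.
9.142422% exceeds the 5% threshold by 4.142422 percentage points.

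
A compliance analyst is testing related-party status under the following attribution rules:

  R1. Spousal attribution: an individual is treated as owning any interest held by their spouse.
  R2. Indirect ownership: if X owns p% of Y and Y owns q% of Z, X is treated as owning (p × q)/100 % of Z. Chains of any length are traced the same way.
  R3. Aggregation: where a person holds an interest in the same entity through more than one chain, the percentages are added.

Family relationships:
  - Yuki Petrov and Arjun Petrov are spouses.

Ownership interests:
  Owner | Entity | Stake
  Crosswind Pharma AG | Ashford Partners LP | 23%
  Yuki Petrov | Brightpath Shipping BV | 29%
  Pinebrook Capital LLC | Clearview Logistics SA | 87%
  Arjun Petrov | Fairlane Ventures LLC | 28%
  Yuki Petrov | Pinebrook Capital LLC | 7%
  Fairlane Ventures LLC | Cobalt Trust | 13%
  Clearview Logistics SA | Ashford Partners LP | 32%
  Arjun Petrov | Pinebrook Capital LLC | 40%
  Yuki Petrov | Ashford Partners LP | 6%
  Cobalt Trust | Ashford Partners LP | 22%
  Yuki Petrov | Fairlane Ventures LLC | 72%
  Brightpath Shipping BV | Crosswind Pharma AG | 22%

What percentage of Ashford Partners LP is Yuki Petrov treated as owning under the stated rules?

By spousal attribution (R1), Yuki Petrov is treated as also owning Arjun Petrov's interest in Fairlane Ventures LLC, giving 72% + 28% = 100%.
By spousal attribution (R1), Yuki Petrov is treated as also owning Arjun Petrov's interest in Pinebrook Capital LLC, giving 7% + 40% = 47%.
Chain via Fairlane Ventures LLC → Cobalt Trust (R2): 100% × 13% × 22% = 2.86% of Ashford Partners LP.
Chain via Pinebrook Capital LLC → Clearview Logistics SA (R2): 47% × 87% × 32% = 13.0848% of Ashford Partners LP.
Chain via Brightpath Shipping BV → Crosswind Pharma AG (R2): 29% × 22% × 23% = 1.4674% of Ashford Partners LP.
Direct interest in Ashford Partners LP: 6%.
Aggregating (R3): 2.86% + 13.0848% + 1.4674% + 6% = 23.4122%.

23.4122%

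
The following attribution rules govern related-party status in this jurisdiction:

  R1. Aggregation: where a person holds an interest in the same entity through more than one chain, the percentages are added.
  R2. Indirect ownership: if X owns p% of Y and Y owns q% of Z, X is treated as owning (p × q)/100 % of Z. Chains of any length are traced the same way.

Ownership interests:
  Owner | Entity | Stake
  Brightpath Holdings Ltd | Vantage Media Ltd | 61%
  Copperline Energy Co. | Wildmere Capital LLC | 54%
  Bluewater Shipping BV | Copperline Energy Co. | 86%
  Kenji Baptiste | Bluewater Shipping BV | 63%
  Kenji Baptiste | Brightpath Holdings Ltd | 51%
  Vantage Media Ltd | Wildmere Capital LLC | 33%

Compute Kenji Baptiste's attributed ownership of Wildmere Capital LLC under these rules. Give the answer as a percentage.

39.5235%

Chain via Brightpath Holdings Ltd → Vantage Media Ltd (R2): 51% × 61% × 33% = 10.2663% of Wildmere Capital LLC.
Chain via Bluewater Shipping BV → Copperline Energy Co. (R2): 63% × 86% × 54% = 29.2572% of Wildmere Capital LLC.
Aggregating (R1): 10.2663% + 29.2572% = 39.5235%.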